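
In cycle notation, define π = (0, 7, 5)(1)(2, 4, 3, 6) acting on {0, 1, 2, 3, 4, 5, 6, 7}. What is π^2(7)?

0

7 lies in the 3-cycle (0, 7, 5).
Advancing 2 steps from 7: 7 → 5 → 0.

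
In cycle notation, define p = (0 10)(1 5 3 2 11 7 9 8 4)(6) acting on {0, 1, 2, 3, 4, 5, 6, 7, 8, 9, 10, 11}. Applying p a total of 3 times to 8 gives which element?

8 lies in the 9-cycle (1 5 3 2 11 7 9 8 4).
Advancing 3 steps from 8: 8 → 4 → 1 → 5.

5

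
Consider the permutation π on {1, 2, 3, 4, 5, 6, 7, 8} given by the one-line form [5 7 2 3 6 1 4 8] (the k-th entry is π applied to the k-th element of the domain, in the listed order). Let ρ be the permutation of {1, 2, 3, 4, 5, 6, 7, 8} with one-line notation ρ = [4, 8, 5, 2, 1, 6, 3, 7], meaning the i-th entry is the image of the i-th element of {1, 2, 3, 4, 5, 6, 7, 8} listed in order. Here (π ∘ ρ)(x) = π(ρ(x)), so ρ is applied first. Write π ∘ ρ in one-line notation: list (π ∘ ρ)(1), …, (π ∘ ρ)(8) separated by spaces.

Chase each element through ρ then π: 1 → 4 → 3; 2 → 8 → 8; 3 → 5 → 6; 4 → 2 → 7; 5 → 1 → 5; 6 → 6 → 1; 7 → 3 → 2; 8 → 7 → 4.
Collecting the images, π ∘ ρ = [3 8 6 7 5 1 2 4].

3 8 6 7 5 1 2 4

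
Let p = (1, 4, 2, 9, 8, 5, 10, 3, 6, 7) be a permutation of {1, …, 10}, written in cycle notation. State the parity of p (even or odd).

The cycle lengths are 10.
A cycle of length ℓ contributes ℓ−1 transpositions, so p is a product of 9 transpositions — odd.

odd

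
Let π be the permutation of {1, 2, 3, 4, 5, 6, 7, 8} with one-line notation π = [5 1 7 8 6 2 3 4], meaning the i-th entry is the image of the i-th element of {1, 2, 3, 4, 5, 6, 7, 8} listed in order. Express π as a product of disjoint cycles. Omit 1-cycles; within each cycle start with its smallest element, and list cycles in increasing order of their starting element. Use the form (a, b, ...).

(1, 5, 6, 2)(3, 7)(4, 8)

Iterating π from 1 gives 1 → 5 → 6 → 2 → 1; that is the 4-cycle (1, 5, 6, 2).
Repeating from the next unused element and collecting all non-trivial cycles gives (1, 5, 6, 2)(3, 7)(4, 8).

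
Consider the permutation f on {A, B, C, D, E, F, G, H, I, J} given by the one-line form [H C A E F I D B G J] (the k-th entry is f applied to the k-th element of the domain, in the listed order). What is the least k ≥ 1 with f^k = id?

The disjoint-cycle form of f has cycle lengths 5, 4, 1.
The order is lcm(5, 4) = 20.

20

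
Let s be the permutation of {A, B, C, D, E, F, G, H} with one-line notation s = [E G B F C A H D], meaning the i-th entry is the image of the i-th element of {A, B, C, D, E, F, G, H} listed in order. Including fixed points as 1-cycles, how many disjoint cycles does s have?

The cycle decomposition is (A E C B G H D F), which has 1 cycle (counting 1-cycles).

1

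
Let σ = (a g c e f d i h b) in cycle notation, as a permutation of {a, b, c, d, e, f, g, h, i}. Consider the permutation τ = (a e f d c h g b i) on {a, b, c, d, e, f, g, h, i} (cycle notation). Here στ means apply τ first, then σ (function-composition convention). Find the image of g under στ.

τ(g) = b, then σ(b) = a; composing gives (στ)(g) = a.

a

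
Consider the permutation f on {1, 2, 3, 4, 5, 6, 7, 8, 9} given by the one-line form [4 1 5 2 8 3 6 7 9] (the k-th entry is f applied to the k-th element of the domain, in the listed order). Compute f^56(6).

Tracing 6 → 3 → … returns to 6 after 5 steps, so 6 lies in a 5-cycle (3, 5, 8, 7, 6).
Since the cycle has length 5, f^56 acts on it the same as f^1 (56 mod 5 = 1).
Stepping 1 place around the cycle: 6 → 3.

3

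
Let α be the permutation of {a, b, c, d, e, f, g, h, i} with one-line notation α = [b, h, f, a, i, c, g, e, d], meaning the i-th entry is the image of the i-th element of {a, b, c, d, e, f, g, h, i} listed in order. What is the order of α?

6

The disjoint-cycle form of α has cycle lengths 6, 2, 1.
The order is lcm(6, 2) = 6.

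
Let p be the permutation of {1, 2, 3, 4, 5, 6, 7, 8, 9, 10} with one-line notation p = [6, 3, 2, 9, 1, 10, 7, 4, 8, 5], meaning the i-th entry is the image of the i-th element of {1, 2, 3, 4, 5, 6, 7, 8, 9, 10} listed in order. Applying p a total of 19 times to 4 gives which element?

Tracing 4 → 9 → … returns to 4 after 3 steps, so 4 lies in a 3-cycle (4 9 8).
Since the cycle has length 3, p^19 acts on it the same as p^1 (19 mod 3 = 1).
Stepping 1 place around the cycle: 4 → 9.

9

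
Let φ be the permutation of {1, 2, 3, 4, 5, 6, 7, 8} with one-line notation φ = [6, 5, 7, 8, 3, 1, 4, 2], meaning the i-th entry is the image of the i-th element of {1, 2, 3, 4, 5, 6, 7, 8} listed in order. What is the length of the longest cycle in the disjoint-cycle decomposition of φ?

6

Decomposing into disjoint cycles gives (1, 6)(2, 5, 3, 7, 4, 8); the longest has length 6.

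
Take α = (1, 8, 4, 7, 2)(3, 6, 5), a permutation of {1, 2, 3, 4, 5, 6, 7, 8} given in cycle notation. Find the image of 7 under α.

2

Within (1, 8, 4, 7, 2), 7 ↦ 2.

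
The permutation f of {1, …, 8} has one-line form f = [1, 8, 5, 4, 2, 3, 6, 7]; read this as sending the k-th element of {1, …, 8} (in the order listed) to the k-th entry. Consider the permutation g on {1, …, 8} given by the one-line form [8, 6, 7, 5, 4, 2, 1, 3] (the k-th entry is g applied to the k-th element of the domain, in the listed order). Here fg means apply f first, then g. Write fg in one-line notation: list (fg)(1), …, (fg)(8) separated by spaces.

8 3 4 5 6 7 2 1

For each element, apply f then g: 1 → 1 → 8; 2 → 8 → 3; 3 → 5 → 4; 4 → 4 → 5; 5 → 2 → 6; 6 → 3 → 7; 7 → 6 → 2; 8 → 7 → 1.
Collecting the images, fg = [8 3 4 5 6 7 2 1].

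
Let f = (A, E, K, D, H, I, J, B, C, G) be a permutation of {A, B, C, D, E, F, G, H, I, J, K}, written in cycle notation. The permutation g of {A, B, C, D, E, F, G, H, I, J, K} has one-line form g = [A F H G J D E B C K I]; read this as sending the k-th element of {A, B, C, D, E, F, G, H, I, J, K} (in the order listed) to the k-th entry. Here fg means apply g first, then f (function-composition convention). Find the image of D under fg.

g(D) = G, then f(G) = A; composing gives (fg)(D) = A.

A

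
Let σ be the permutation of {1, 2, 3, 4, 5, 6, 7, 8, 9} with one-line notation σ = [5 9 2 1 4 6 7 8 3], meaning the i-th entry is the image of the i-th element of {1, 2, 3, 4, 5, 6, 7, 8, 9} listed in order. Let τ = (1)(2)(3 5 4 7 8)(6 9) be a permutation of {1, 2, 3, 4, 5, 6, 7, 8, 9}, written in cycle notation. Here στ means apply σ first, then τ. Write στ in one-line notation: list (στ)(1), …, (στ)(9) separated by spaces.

(στ)(x) = τ(σ(x)). Computing each image: τ(σ(1)) = τ(5) = 4, τ(σ(2)) = τ(9) = 6, τ(σ(3)) = τ(2) = 2, τ(σ(4)) = τ(1) = 1, τ(σ(5)) = τ(4) = 7, τ(σ(6)) = τ(6) = 9, τ(σ(7)) = τ(7) = 8, τ(σ(8)) = τ(8) = 3, τ(σ(9)) = τ(3) = 5.
Hence στ = [4 6 2 1 7 9 8 3 5].

4 6 2 1 7 9 8 3 5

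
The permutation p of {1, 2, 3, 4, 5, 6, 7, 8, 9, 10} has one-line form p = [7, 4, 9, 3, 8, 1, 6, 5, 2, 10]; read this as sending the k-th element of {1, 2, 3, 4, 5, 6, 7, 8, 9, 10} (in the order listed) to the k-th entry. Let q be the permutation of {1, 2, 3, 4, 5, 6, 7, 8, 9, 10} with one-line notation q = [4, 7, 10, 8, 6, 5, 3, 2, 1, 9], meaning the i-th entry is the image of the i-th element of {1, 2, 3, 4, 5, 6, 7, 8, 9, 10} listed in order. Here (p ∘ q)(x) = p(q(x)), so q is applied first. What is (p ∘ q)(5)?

1

(p ∘ q)(5) = p(q(5)). q(5) = 6, then p(6) = 1. So (p ∘ q)(5) = 1.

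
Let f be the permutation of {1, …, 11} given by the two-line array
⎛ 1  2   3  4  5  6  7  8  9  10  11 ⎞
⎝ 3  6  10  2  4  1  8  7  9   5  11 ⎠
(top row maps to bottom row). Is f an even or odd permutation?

odd

In disjoint-cycle form the cycle lengths are 7, 2, 1, 1.
A cycle of length ℓ contributes ℓ−1 transpositions, so f is a product of 6 + 1 = 7 transpositions — odd.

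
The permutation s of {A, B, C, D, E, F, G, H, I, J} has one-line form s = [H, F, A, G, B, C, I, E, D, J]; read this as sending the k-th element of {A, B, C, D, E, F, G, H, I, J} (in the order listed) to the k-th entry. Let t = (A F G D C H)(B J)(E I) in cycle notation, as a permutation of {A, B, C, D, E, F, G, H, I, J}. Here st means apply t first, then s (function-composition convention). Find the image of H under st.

First apply t: t(H) = A, then s(A) = H. Thus (st)(H) = H.

H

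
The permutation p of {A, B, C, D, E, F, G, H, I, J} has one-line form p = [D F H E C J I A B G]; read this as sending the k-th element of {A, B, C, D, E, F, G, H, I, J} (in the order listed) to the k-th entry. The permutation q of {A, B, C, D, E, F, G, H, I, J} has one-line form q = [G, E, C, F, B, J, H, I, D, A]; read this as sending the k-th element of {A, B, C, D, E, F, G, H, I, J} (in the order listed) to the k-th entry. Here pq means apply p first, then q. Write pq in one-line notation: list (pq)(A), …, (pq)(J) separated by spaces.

F J I B C A D G E H

Chase each element through p then q: A → D → F; B → F → J; C → H → I; D → E → B; E → C → C; F → J → A; G → I → D; H → A → G; I → B → E; J → G → H.
Collecting the images, pq = [F J I B C A D G E H].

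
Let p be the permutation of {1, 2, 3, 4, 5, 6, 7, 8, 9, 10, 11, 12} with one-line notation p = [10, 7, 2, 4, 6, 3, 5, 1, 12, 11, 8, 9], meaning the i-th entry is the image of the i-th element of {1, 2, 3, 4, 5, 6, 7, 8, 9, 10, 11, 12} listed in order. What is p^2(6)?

2

Tracing 6 → 3 → … returns to 6 after 5 steps, so 6 lies in a 5-cycle (2 7 5 6 3).
Advancing 2 steps from 6: 6 → 3 → 2.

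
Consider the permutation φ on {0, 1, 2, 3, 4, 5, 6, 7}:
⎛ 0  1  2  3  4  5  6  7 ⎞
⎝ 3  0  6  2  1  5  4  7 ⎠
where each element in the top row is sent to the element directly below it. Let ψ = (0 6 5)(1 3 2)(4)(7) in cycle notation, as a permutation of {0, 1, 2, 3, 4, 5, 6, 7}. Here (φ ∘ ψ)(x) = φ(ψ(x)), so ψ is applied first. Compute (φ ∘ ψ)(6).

5

ψ(6) = 5, then φ(5) = 5; composing gives (φ ∘ ψ)(6) = 5.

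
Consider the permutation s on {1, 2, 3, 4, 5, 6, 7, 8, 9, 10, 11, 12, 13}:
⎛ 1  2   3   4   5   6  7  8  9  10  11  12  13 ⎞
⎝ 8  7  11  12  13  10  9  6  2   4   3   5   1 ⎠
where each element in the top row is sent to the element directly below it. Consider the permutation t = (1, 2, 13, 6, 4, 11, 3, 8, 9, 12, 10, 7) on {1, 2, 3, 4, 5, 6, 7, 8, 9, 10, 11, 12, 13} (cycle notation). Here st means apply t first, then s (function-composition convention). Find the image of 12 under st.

(st)(12) = s(t(12)). t(12) = 10, then s(10) = 4. So (st)(12) = 4.

4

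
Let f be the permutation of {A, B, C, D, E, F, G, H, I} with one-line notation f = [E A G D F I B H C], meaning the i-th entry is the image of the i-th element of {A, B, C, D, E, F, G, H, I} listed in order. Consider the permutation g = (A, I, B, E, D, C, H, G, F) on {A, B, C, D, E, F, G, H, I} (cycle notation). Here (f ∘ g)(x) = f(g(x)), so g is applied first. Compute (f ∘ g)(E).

D

First apply g: g(E) = D, then f(D) = D. Thus (f ∘ g)(E) = D.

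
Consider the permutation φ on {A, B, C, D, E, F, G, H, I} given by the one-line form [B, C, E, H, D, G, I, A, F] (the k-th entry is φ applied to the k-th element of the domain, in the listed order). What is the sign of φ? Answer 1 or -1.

-1

In disjoint-cycle form the cycle lengths are 6, 3.
A cycle of length ℓ contributes ℓ−1 transpositions, so φ is a product of 5 + 2 = 7 transpositions — odd.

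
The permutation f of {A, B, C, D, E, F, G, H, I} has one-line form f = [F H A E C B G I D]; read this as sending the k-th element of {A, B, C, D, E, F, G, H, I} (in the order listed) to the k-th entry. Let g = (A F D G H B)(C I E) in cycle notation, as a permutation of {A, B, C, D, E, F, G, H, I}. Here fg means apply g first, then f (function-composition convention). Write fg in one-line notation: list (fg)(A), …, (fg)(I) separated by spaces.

B F D G A E I H C

Chase each element through g then f: A → F → B; B → A → F; C → I → D; D → G → G; E → C → A; F → D → E; G → H → I; H → B → H; I → E → C.
Collecting the images, fg = [B F D G A E I H C].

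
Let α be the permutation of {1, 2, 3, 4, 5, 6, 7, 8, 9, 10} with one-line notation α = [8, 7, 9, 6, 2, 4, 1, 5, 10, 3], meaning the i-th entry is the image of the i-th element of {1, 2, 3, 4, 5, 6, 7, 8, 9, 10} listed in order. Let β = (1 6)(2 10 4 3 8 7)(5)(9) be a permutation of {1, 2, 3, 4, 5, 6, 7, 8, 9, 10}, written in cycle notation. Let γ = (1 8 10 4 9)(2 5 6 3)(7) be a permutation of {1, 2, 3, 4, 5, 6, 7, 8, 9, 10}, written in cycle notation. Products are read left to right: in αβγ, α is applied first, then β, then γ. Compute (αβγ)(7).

3

(αβγ)(7) = γ(β(α(7))). α(7) = 1, then β(1) = 6, then γ(6) = 3, so the result is 3.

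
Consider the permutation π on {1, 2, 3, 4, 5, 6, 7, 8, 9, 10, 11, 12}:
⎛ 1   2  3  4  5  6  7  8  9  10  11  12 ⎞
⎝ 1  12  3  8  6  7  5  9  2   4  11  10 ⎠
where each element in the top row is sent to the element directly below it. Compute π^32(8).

Tracing 8 → 9 → … returns to 8 after 6 steps, so 8 lies in a 6-cycle (2 12 10 4 8 9).
Since the cycle has length 6, π^32 acts on it the same as π^2 (32 mod 6 = 2).
Stepping 2 places around the cycle: 8 → 9 → 2.

2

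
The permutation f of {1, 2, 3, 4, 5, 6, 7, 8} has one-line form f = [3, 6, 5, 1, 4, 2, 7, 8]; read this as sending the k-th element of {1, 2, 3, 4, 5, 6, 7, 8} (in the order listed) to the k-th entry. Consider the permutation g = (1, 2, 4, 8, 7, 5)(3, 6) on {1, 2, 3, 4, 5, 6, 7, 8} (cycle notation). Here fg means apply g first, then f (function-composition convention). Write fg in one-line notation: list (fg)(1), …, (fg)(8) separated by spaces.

6 1 2 8 3 5 4 7

For each element, apply g then f: 1 → 2 → 6; 2 → 4 → 1; 3 → 6 → 2; 4 → 8 → 8; 5 → 1 → 3; 6 → 3 → 5; 7 → 5 → 4; 8 → 7 → 7.
Collecting the images, fg = [6 1 2 8 3 5 4 7].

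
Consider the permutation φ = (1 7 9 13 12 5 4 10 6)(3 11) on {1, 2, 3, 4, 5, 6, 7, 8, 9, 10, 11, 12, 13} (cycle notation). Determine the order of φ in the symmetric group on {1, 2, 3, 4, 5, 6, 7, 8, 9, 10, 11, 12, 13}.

18

The cycle type of φ is (9, 2, 1, 1).
The order is lcm(9, 2) = 18.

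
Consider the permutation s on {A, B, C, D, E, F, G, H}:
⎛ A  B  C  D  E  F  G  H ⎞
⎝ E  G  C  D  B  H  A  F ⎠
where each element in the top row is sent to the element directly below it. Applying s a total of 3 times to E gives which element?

A

Tracing E → B → … returns to E after 4 steps, so E lies in a 4-cycle (A, E, B, G).
Stepping 3 places around the cycle: E → B → G → A.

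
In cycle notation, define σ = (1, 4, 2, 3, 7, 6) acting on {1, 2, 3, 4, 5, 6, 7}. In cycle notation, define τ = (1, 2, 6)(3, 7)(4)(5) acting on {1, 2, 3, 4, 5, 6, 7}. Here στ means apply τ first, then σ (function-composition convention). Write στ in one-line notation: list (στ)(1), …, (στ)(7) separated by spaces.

For each element, apply τ then σ: 1 → 2 → 3; 2 → 6 → 1; 3 → 7 → 6; 4 → 4 → 2; 5 → 5 → 5; 6 → 1 → 4; 7 → 3 → 7.
Collecting the images, στ = [3 1 6 2 5 4 7].

3 1 6 2 5 4 7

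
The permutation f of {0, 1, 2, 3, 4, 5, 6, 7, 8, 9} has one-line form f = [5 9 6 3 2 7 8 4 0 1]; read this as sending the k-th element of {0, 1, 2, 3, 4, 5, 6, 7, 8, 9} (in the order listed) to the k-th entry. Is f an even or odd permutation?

In disjoint-cycle form the cycle lengths are 7, 2, 1.
A cycle of length ℓ contributes ℓ−1 transpositions, so f is a product of 6 + 1 = 7 transpositions — odd.

odd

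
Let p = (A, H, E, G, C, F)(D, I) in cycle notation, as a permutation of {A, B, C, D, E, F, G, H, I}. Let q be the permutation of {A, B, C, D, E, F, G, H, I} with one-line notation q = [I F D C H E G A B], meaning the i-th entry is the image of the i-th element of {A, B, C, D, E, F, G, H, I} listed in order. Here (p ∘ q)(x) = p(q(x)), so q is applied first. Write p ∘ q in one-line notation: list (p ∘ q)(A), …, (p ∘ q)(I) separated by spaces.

D A I F E G C H B

For each element, apply q then p: A → I → D; B → F → A; C → D → I; D → C → F; E → H → E; F → E → G; G → G → C; H → A → H; I → B → B.
Collecting the images, p ∘ q = [D A I F E G C H B].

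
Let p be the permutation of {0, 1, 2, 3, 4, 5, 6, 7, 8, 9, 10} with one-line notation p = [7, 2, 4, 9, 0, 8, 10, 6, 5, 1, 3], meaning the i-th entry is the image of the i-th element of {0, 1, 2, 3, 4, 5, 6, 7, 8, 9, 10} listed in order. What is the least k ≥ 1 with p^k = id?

Writing p as disjoint cycles, the cycle lengths are 9, 2.
The order is lcm(9, 2) = 18.

18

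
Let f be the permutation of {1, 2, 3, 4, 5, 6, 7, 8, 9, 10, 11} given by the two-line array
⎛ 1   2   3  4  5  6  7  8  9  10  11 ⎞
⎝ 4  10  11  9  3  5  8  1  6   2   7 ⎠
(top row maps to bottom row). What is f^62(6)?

9

Tracing 6 → 5 → … returns to 6 after 9 steps, so 6 lies in a 9-cycle (1, 4, 9, 6, 5, 3, 11, 7, 8).
On a 9-cycle, f^9 is the identity, so f^62 = f^8 there (62 ≡ 8 mod 9).
Advancing 8 steps from 6: 6 → 5 → 3 → 11 → 7 → 8 → 1 → 4 → 9.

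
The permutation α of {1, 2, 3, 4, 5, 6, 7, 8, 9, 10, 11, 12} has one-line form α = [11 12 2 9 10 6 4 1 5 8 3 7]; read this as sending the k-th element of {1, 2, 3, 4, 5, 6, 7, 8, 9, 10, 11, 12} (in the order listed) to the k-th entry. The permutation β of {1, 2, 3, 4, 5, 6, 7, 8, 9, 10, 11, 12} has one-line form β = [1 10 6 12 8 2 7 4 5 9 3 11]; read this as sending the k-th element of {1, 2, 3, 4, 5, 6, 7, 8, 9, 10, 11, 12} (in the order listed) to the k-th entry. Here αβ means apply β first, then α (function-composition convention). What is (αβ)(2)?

First apply β: β(2) = 10, then α(10) = 8. Thus (αβ)(2) = 8.

8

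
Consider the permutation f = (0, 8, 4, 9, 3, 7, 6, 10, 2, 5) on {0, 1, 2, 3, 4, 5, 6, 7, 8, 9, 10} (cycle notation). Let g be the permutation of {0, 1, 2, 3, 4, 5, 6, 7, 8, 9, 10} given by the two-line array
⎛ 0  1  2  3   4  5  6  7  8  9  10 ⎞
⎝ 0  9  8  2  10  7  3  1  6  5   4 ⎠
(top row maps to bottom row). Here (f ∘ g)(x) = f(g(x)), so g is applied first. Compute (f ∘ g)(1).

First apply g: g(1) = 9, then f(9) = 3. Thus (f ∘ g)(1) = 3.

3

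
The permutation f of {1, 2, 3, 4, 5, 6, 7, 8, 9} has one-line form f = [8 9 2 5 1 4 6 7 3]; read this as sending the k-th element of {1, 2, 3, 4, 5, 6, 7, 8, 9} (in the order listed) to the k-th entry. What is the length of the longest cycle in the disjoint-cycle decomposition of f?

Decomposing into disjoint cycles gives (1 8 7 6 4 5)(2 9 3); the longest has length 6.

6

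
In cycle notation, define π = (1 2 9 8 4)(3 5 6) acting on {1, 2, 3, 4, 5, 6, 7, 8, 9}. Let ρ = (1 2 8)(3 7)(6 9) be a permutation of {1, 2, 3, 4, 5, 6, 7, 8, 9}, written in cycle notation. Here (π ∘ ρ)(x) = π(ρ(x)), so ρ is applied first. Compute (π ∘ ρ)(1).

ρ(1) = 2, then π(2) = 9; composing gives (π ∘ ρ)(1) = 9.

9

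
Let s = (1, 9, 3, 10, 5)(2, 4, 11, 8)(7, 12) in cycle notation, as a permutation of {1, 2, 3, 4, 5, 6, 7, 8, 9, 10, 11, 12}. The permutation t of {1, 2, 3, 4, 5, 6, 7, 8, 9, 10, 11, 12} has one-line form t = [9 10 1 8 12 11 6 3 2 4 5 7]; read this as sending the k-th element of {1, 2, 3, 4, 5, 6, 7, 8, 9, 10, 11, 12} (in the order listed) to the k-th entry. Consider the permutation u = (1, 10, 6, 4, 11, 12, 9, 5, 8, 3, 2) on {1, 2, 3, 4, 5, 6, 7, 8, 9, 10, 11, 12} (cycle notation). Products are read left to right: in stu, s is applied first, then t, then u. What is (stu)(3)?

11

Chase 3: s(3) = 10; t(10) = 4; u(4) = 11. Hence (stu)(3) = 11.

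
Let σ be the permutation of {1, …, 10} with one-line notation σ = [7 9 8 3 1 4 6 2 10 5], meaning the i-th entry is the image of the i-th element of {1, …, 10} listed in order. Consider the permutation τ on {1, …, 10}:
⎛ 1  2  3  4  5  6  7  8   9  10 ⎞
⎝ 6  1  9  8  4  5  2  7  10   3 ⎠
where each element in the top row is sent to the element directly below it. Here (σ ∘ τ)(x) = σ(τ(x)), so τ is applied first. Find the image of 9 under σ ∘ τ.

τ(9) = 10, then σ(10) = 5; composing gives (σ ∘ τ)(9) = 5.

5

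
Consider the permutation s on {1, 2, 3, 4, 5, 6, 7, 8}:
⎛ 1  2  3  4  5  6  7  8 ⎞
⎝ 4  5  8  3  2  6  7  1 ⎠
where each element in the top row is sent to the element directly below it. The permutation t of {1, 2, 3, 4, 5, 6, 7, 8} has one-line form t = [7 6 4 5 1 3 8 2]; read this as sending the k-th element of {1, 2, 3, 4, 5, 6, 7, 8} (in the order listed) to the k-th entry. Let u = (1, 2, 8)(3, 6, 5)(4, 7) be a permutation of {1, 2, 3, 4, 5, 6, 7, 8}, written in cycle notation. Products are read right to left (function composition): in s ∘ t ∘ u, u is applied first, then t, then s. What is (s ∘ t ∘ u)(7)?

(s ∘ t ∘ u)(7) = s(t(u(7))). u(7) = 4, then t(4) = 5, then s(5) = 2, so the result is 2.

2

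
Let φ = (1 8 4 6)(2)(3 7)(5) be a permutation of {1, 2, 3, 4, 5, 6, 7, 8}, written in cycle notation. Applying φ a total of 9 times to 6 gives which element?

1

6 lies in the 4-cycle (1 8 4 6).
Powers repeat with period 4 on this cycle, and 9 mod 4 = 1, so φ^9(6) = φ^1(6).
Stepping 1 place around the cycle: 6 → 1.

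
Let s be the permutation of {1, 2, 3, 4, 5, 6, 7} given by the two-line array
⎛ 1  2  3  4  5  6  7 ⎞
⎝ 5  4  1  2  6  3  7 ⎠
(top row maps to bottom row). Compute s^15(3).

Tracing 3 → 1 → … returns to 3 after 4 steps, so 3 lies in a 4-cycle (1, 5, 6, 3).
On a 4-cycle, s^4 is the identity, so s^15 = s^3 there (15 ≡ 3 mod 4).
Advancing 3 steps from 3: 3 → 1 → 5 → 6.

6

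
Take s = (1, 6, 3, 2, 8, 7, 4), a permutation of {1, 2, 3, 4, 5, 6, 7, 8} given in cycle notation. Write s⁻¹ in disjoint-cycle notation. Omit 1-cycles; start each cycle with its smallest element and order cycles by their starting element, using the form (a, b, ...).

(1, 4, 7, 8, 2, 3, 6)

Inverting a permutation written in cycle notation just reverses the order within every cycle.
After reversing and putting each cycle's least element first, s⁻¹ = (1, 4, 7, 8, 2, 3, 6).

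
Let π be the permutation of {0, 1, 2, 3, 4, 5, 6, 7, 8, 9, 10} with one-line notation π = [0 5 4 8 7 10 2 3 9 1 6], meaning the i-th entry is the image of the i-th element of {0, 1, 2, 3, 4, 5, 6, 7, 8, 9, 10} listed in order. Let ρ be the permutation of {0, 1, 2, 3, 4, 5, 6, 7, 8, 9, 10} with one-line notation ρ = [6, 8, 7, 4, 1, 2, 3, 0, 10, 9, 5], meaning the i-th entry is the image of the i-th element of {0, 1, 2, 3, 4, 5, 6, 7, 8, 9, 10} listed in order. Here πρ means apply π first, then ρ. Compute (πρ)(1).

2

π(1) = 5, then ρ(5) = 2; composing gives (πρ)(1) = 2.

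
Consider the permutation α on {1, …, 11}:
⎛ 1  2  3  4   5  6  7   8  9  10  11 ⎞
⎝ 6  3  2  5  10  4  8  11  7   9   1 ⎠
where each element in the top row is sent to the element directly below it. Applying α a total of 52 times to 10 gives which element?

4

Tracing 10 → 9 → … returns to 10 after 9 steps, so 10 lies in a 9-cycle (1 6 4 5 10 9 7 8 11).
On a 9-cycle, α^9 is the identity, so α^52 = α^7 there (52 ≡ 7 mod 9).
Advancing 7 steps from 10: 10 → 9 → 7 → 8 → 11 → 1 → 6 → 4.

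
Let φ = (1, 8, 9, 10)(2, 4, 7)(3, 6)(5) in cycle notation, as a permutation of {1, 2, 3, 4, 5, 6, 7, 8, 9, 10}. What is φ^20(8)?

8 lies in the 4-cycle (1, 8, 9, 10).
Powers repeat with period 4 on this cycle, and 20 mod 4 = 0, so φ^20(8) = φ^0(8).
So φ^20(8) = 8.

8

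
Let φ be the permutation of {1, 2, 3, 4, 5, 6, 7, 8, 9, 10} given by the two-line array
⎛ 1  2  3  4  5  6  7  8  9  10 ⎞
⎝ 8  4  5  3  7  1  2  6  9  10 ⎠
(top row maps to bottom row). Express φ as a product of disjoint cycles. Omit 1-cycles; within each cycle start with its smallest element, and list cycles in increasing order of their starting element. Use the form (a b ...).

Iterating φ from 1 gives 1 → 8 → 6 → 1; that is the 3-cycle (1 8 6).
Repeating from the next unused element and collecting all non-trivial cycles gives (1 8 6)(2 4 3 5 7).

(1 8 6)(2 4 3 5 7)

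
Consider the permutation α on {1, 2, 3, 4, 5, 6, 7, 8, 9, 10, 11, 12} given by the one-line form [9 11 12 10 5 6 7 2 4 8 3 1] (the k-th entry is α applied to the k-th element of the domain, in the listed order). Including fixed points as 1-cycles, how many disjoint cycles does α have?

4

The cycle decomposition is (1, 9, 4, 10, 8, 2, 11, 3, 12)(5)(6)(7), which has 4 cycles (counting 1-cycles).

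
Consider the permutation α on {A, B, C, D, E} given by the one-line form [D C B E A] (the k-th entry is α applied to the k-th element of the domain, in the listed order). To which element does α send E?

A

E is element number 5 of the domain, and entry number 5 of the one-line form is A, so α(E) = A.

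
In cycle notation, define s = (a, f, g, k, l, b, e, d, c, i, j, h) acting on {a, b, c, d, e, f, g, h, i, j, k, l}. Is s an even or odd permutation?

odd

The cycle lengths are 12.
A cycle of length ℓ contributes ℓ−1 transpositions, so s is a product of 11 transpositions — odd.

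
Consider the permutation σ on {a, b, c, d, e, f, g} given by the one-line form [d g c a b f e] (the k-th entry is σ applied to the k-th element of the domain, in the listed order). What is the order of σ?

Writing σ as disjoint cycles, the cycle lengths are 3, 2, 1, 1.
The order is lcm(3, 2) = 6.

6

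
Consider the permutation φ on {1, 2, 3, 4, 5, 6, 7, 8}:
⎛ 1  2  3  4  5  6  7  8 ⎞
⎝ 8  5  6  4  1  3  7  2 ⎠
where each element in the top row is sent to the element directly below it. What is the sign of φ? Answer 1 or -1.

In disjoint-cycle form the cycle lengths are 4, 2, 1, 1.
A cycle is odd iff its length is even; φ has 2 even-length cycles, so sgn(φ) = (−1)^2 and φ is even.

1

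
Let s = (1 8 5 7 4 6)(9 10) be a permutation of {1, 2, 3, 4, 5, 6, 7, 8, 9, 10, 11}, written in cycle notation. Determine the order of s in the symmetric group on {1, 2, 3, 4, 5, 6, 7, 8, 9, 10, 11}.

6

The disjoint cycles have lengths 6, 2, 1, 1, 1.
The order is lcm(6, 2) = 6.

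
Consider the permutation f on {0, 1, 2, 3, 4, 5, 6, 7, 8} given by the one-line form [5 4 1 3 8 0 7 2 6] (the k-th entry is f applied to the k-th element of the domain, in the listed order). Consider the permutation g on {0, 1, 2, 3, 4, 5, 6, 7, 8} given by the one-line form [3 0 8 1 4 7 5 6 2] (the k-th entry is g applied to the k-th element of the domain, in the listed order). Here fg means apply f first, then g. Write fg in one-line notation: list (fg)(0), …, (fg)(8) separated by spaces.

7 4 0 1 2 3 6 8 5

For each element, apply f then g: 0 → 5 → 7; 1 → 4 → 4; 2 → 1 → 0; 3 → 3 → 1; 4 → 8 → 2; 5 → 0 → 3; 6 → 7 → 6; 7 → 2 → 8; 8 → 6 → 5.
So fg in one-line form is 7 4 0 1 2 3 6 8 5.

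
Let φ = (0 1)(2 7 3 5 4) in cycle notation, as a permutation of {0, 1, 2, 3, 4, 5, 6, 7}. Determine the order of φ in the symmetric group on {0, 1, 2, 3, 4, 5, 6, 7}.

10

The cycle type of φ is (5, 2, 1).
Since disjoint cycles commute, ord(φ) = lcm(5, 2) = 10.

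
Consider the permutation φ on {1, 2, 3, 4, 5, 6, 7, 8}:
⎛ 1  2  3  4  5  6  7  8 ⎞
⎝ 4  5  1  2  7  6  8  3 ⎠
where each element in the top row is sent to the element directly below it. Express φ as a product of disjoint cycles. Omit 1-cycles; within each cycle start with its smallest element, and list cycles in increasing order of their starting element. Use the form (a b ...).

Iterating φ from 1 gives 1 → 4 → 2 → 5 → 7 → 8 → 3 → 1; that is the 7-cycle (1 4 2 5 7 8 3).
Continuing from each remaining unvisited element yields (1 4 2 5 7 8 3).

(1 4 2 5 7 8 3)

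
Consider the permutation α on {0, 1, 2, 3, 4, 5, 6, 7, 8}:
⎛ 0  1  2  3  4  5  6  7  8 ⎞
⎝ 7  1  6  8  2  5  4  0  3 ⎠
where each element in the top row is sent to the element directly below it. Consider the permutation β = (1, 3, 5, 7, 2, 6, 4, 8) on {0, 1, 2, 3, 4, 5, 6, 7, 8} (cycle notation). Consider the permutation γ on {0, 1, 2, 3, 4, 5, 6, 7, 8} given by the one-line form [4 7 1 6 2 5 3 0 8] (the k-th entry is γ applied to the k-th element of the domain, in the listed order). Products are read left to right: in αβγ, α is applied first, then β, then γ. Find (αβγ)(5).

0

Chase 5: α(5) = 5; β(5) = 7; γ(7) = 0. Hence (αβγ)(5) = 0.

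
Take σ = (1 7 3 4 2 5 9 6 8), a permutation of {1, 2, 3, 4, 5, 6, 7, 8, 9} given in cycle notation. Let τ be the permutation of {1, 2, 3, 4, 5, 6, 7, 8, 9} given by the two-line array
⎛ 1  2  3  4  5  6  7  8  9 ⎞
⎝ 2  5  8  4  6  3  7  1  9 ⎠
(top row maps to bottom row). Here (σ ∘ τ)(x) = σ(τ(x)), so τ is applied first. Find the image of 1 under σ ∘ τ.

5

First apply τ: τ(1) = 2, then σ(2) = 5. Thus (σ ∘ τ)(1) = 5.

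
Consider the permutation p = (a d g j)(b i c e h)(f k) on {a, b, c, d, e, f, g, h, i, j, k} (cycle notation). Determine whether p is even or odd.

The cycle lengths are 5, 4, 2.
A cycle is odd iff its length is even; p has 2 even-length cycles, so sgn(p) = (−1)^2 and p is even.

even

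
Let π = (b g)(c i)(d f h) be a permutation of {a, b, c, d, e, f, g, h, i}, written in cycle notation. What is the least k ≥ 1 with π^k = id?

6

The cycle type of π is (3, 2, 2, 1, 1).
The order of π is the least common multiple of its cycle lengths: lcm(3, 2, 2) = 6.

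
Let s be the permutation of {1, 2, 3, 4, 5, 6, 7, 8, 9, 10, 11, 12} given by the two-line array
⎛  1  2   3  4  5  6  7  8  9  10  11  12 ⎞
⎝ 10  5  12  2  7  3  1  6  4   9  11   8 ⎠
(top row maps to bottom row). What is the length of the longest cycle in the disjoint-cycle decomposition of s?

Decomposing into disjoint cycles gives (1, 10, 9, 4, 2, 5, 7)(3, 12, 8, 6); the longest has length 7.

7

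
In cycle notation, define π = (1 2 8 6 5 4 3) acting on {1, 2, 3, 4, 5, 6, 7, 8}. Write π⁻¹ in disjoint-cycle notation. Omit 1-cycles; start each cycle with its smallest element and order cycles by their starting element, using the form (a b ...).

(1 3 4 5 6 8 2)

Inverting a permutation written in cycle notation just reverses the order within every cycle.
After reversing and putting each cycle's least element first, π⁻¹ = (1 3 4 5 6 8 2).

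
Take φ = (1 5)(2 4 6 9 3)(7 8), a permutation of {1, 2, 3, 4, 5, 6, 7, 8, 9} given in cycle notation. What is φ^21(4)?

6

4 lies in the 5-cycle (2 4 6 9 3).
Powers repeat with period 5 on this cycle, and 21 mod 5 = 1, so φ^21(4) = φ^1(4).
Stepping 1 place around the cycle: 4 → 6.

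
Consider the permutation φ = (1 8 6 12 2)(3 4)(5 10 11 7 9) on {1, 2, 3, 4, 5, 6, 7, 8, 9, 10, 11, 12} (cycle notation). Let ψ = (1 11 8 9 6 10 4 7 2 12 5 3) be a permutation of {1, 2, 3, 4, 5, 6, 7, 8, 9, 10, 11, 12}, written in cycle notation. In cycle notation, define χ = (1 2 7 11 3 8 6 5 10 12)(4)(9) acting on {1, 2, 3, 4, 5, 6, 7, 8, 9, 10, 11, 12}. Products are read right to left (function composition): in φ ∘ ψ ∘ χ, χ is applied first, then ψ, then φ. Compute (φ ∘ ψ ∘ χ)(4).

9

(φ ∘ ψ ∘ χ)(4) = φ(ψ(χ(4))). χ(4) = 4, then ψ(4) = 7, then φ(7) = 9, so the result is 9.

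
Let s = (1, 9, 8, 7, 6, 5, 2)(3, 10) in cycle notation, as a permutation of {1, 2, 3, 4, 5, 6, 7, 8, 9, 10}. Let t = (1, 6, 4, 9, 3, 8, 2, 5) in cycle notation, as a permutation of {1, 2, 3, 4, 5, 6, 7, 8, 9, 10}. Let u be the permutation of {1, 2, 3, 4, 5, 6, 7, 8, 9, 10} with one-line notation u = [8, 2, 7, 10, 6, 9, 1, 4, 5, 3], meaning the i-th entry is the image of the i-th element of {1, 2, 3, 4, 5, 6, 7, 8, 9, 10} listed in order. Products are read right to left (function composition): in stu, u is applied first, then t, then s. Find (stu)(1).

(stu)(1) = s(t(u(1))). u(1) = 8, then t(8) = 2, then s(2) = 1, so the result is 1.

1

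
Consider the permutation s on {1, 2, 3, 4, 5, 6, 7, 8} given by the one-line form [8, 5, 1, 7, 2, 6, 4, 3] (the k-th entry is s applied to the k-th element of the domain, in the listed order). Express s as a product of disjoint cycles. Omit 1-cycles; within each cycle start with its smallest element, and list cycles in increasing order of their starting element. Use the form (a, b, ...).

Start at 1 and follow images: 1 → 8 → 3 → 1, giving the cycle (1, 8, 3).
Continuing from each remaining unvisited element yields (1, 8, 3)(2, 5)(4, 7).

(1, 8, 3)(2, 5)(4, 7)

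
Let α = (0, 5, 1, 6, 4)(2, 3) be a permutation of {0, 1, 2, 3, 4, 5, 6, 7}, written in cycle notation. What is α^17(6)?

6 lies in the 5-cycle (0, 5, 1, 6, 4).
Powers repeat with period 5 on this cycle, and 17 mod 5 = 2, so α^17(6) = α^2(6).
Advancing 2 steps from 6: 6 → 4 → 0.

0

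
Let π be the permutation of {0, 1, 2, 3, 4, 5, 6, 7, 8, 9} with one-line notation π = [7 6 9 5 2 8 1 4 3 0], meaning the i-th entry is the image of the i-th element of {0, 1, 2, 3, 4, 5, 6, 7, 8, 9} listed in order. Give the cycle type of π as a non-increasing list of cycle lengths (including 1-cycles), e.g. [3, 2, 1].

[5, 3, 2]

The disjoint cycles are (0, 7, 4, 2, 9)(1, 6)(3, 5, 8), with lengths 5, 3, 2 in non-increasing order.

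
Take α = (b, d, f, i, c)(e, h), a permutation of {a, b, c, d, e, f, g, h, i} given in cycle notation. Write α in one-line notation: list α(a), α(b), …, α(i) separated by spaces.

Each element maps to the next entry in its cycle (wrapping to the front): a↦a, b↦d, c↦b, d↦f, e↦h, f↦i, g↦g, h↦e, i↦c.
So the one-line form is a d b f h i g e c.

a d b f h i g e c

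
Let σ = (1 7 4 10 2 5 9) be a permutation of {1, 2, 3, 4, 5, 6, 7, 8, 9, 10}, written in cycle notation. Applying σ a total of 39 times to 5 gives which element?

5 lies in the 7-cycle (1 7 4 10 2 5 9).
Since the cycle has length 7, σ^39 acts on it the same as σ^4 (39 mod 7 = 4).
Stepping 4 places around the cycle: 5 → 9 → 1 → 7 → 4.

4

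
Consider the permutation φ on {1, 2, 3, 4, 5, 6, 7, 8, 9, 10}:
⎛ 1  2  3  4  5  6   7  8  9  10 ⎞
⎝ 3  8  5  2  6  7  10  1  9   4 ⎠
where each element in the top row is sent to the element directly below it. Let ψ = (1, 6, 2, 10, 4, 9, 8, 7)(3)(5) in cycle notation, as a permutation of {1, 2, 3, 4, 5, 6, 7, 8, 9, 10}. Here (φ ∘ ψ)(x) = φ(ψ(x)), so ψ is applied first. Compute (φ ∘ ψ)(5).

6

(φ ∘ ψ)(5) = φ(ψ(5)). ψ(5) = 5, then φ(5) = 6. So (φ ∘ ψ)(5) = 6.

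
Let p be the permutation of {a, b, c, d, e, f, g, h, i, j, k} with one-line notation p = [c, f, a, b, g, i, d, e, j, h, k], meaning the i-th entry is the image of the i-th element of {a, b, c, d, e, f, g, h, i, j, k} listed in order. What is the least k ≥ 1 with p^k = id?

Writing p as disjoint cycles, the cycle lengths are 8, 2, 1.
The order of p is the least common multiple of its cycle lengths: lcm(8, 2) = 8.

8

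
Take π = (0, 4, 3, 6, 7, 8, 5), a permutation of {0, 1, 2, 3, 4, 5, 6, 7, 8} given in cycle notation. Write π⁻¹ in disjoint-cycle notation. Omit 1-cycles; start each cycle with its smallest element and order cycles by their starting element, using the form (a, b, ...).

(0, 5, 8, 7, 6, 3, 4)

The inverse reverses each cycle.
Reversing each cycle of π and rotating so the smallest element leads gives (0, 5, 8, 7, 6, 3, 4).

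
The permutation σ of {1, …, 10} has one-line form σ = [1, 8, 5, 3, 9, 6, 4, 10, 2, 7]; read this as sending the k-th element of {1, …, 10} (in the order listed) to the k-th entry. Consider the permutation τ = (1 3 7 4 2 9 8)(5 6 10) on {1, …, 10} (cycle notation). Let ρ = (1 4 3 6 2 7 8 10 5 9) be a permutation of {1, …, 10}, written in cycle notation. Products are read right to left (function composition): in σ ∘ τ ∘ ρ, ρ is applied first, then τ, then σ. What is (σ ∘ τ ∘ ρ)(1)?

(σ ∘ τ ∘ ρ)(1) = σ(τ(ρ(1))). ρ(1) = 4, then τ(4) = 2, then σ(2) = 8, so the result is 8.

8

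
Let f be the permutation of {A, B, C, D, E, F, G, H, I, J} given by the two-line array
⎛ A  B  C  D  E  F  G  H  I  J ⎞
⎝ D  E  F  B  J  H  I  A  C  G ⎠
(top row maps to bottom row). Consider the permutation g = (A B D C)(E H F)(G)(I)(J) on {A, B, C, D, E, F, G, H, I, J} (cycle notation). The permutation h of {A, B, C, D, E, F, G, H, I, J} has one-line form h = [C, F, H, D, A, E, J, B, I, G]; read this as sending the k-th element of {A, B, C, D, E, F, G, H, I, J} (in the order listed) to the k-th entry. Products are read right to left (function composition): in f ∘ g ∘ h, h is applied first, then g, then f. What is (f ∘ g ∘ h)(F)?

A

Apply the permutations in order: h(F) = E, then g(E) = H, then f(H) = A. So (f ∘ g ∘ h)(F) = A.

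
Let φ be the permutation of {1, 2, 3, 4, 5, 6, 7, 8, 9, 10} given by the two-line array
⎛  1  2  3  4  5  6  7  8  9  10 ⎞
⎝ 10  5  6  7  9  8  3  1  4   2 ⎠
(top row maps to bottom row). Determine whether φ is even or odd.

In disjoint-cycle form the cycle lengths are 10.
A cycle of length ℓ contributes ℓ−1 transpositions, so φ is a product of 9 transpositions — odd.

odd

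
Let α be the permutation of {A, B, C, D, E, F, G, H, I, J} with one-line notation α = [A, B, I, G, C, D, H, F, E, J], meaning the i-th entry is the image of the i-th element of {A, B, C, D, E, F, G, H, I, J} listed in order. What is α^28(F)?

Tracing F → D → … returns to F after 4 steps, so F lies in a 4-cycle (D G H F).
Powers repeat with period 4 on this cycle, and 28 mod 4 = 0, so α^28(F) = α^0(F).
So α^28(F) = F.

F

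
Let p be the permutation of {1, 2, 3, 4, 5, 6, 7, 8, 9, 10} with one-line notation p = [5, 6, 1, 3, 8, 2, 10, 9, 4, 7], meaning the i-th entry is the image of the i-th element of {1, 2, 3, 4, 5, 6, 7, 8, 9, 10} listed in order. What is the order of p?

Writing p as disjoint cycles, the cycle lengths are 6, 2, 2.
Since disjoint cycles commute, ord(p) = lcm(6, 2, 2) = 6.

6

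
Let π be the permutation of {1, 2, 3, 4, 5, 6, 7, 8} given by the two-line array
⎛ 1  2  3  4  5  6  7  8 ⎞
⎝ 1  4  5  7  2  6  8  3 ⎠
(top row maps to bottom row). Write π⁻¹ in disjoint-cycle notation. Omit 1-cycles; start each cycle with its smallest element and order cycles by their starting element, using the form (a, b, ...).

The cycle decomposition of π is (2, 4, 7, 8, 3, 5).
Reversing each cycle (and rotating so the smallest element leads) gives π⁻¹ = (2, 5, 3, 8, 7, 4).

(2, 5, 3, 8, 7, 4)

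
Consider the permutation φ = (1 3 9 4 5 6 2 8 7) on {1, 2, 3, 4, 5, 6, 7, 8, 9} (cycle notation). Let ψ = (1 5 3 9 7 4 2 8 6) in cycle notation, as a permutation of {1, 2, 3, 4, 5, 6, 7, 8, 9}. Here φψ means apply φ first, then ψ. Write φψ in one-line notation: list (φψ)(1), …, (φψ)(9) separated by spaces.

9 6 7 3 1 8 5 4 2

(φψ)(x) = ψ(φ(x)). Computing each image: ψ(φ(1)) = ψ(3) = 9, ψ(φ(2)) = ψ(8) = 6, ψ(φ(3)) = ψ(9) = 7, ψ(φ(4)) = ψ(5) = 3, ψ(φ(5)) = ψ(6) = 1, ψ(φ(6)) = ψ(2) = 8, ψ(φ(7)) = ψ(1) = 5, ψ(φ(8)) = ψ(7) = 4, ψ(φ(9)) = ψ(4) = 2.
Hence φψ = [9 6 7 3 1 8 5 4 2].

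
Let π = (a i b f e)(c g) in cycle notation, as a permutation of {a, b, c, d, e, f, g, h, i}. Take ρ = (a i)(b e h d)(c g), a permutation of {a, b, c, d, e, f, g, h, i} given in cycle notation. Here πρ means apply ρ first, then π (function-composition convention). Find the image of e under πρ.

h

ρ(e) = h, then π(h) = h; composing gives (πρ)(e) = h.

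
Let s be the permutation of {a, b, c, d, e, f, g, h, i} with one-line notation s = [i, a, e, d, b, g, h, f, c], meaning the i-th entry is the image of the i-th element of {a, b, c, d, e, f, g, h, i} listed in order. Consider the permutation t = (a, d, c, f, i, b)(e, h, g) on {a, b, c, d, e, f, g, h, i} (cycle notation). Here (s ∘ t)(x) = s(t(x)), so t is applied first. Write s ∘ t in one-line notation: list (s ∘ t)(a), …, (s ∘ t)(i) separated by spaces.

d i g e f c b h a

For each element, apply t then s: a → d → d; b → a → i; c → f → g; d → c → e; e → h → f; f → i → c; g → e → b; h → g → h; i → b → a.
So s ∘ t in one-line form is d i g e f c b h a.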